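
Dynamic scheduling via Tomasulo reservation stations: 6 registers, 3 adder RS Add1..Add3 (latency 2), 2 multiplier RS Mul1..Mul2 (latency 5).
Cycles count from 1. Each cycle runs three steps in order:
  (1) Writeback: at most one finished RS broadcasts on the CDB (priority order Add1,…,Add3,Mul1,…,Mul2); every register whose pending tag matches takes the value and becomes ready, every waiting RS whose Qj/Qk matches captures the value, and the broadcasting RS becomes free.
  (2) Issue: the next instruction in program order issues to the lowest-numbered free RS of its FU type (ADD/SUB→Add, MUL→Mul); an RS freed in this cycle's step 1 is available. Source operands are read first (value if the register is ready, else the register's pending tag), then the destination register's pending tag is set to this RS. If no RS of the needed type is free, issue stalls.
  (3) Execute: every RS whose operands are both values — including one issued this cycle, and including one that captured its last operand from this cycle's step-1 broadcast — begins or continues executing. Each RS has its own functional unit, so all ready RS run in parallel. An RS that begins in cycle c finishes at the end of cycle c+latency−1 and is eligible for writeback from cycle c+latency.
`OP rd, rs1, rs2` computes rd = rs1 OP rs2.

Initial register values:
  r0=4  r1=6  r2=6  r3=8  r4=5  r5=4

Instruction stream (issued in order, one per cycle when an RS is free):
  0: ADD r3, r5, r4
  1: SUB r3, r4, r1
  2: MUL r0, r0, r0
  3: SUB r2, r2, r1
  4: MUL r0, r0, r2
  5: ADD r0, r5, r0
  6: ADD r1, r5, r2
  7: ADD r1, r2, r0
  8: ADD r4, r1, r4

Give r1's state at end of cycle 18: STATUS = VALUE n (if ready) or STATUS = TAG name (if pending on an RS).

STATUS = VALUE 4

c1: issue ADD r3<-Add1 | r0:4,r1:6,r2:6,r3:Add1,r4:5,r5:4
c2: issue SUB r3<-Add2 | r0:4,r1:6,r2:6,r3:Add2,r4:5,r5:4
c3: CDB Add1=9; issue MUL r0<-Mul1 | r0:Mul1,r1:6,r2:6,r3:Add2,r4:5,r5:4
c4: CDB Add2=-1; issue SUB r2<-Add1 | r0:Mul1,r1:6,r2:Add1,r3:-1,r4:5,r5:4
c5: issue MUL r0<-Mul2 | r0:Mul2,r1:6,r2:Add1,r3:-1,r4:5,r5:4
c6: CDB Add1=0; issue ADD r0<-Add1 | r0:Add1,r1:6,r2:0,r3:-1,r4:5,r5:4
c7: issue ADD r1<-Add2 | r0:Add1,r1:Add2,r2:0,r3:-1,r4:5,r5:4
c8: CDB Mul1=16; issue ADD r1<-Add3 | r0:Add1,r1:Add3,r2:0,r3:-1,r4:5,r5:4
c9: CDB Add2=4; issue ADD r4<-Add2 | r0:Add1,r1:Add3,r2:0,r3:-1,r4:Add2,r5:4
c10: - | r0:Add1,r1:Add3,r2:0,r3:-1,r4:Add2,r5:4
c11: - | r0:Add1,r1:Add3,r2:0,r3:-1,r4:Add2,r5:4
c12: - | r0:Add1,r1:Add3,r2:0,r3:-1,r4:Add2,r5:4
c13: CDB Mul2=0 | r0:Add1,r1:Add3,r2:0,r3:-1,r4:Add2,r5:4
c14: - | r0:Add1,r1:Add3,r2:0,r3:-1,r4:Add2,r5:4
c15: CDB Add1=4 | r0:4,r1:Add3,r2:0,r3:-1,r4:Add2,r5:4
c16: - | r0:4,r1:Add3,r2:0,r3:-1,r4:Add2,r5:4
c17: CDB Add3=4 | r0:4,r1:4,r2:0,r3:-1,r4:Add2,r5:4
c18: - | r0:4,r1:4,r2:0,r3:-1,r4:Add2,r5:4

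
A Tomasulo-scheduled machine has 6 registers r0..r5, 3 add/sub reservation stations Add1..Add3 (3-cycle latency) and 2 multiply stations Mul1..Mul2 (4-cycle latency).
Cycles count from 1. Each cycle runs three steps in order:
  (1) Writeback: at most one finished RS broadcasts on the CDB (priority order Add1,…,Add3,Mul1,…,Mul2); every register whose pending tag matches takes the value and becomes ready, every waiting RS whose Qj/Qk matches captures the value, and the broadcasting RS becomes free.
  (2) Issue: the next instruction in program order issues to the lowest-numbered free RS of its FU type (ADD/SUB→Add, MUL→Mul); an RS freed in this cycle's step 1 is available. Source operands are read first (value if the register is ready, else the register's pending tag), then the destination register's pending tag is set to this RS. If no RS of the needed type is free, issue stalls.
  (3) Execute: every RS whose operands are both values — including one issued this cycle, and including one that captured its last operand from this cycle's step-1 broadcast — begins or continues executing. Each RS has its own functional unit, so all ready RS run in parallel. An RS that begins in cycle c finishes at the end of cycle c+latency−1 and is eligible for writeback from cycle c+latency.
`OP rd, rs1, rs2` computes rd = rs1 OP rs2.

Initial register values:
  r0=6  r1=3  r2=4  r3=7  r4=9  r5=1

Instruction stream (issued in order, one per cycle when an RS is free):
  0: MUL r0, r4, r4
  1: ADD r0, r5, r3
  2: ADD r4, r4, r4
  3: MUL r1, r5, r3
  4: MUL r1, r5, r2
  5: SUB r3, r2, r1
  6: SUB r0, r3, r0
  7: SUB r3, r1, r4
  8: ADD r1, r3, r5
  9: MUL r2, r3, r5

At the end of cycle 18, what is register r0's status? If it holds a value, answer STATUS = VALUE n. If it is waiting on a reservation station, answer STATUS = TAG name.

  c1: issue MUL r0<-Mul1  regs: r0:Mul1,r1:3,r2:4,r3:7,r4:9,r5:1
  c2: issue ADD r0<-Add1  regs: r0:Add1,r1:3,r2:4,r3:7,r4:9,r5:1
  c3: issue ADD r4<-Add2  regs: r0:Add1,r1:3,r2:4,r3:7,r4:Add2,r5:1
  c4: issue MUL r1<-Mul2  regs: r0:Add1,r1:Mul2,r2:4,r3:7,r4:Add2,r5:1
  c5: CDB Add1=8; stall  regs: r0:8,r1:Mul2,r2:4,r3:7,r4:Add2,r5:1
  c6: CDB Add2=18; stall  regs: r0:8,r1:Mul2,r2:4,r3:7,r4:18,r5:1
  c7: CDB Mul1=81; issue MUL r1<-Mul1  regs: r0:8,r1:Mul1,r2:4,r3:7,r4:18,r5:1
  c8: CDB Mul2=7; issue SUB r3<-Add1  regs: r0:8,r1:Mul1,r2:4,r3:Add1,r4:18,r5:1
  c9: issue SUB r0<-Add2  regs: r0:Add2,r1:Mul1,r2:4,r3:Add1,r4:18,r5:1
  c10: issue SUB r3<-Add3  regs: r0:Add2,r1:Mul1,r2:4,r3:Add3,r4:18,r5:1
  c11: CDB Mul1=4; stall  regs: r0:Add2,r1:4,r2:4,r3:Add3,r4:18,r5:1
  c12: stall  regs: r0:Add2,r1:4,r2:4,r3:Add3,r4:18,r5:1
  c13: stall  regs: r0:Add2,r1:4,r2:4,r3:Add3,r4:18,r5:1
  c14: CDB Add1=0; issue ADD r1<-Add1  regs: r0:Add2,r1:Add1,r2:4,r3:Add3,r4:18,r5:1
  c15: CDB Add3=-14; issue MUL r2<-Mul1  regs: r0:Add2,r1:Add1,r2:Mul1,r3:-14,r4:18,r5:1
  c16: -  regs: r0:Add2,r1:Add1,r2:Mul1,r3:-14,r4:18,r5:1
  c17: CDB Add2=-8  regs: r0:-8,r1:Add1,r2:Mul1,r3:-14,r4:18,r5:1
  c18: CDB Add1=-13  regs: r0:-8,r1:-13,r2:Mul1,r3:-14,r4:18,r5:1

STATUS = VALUE -8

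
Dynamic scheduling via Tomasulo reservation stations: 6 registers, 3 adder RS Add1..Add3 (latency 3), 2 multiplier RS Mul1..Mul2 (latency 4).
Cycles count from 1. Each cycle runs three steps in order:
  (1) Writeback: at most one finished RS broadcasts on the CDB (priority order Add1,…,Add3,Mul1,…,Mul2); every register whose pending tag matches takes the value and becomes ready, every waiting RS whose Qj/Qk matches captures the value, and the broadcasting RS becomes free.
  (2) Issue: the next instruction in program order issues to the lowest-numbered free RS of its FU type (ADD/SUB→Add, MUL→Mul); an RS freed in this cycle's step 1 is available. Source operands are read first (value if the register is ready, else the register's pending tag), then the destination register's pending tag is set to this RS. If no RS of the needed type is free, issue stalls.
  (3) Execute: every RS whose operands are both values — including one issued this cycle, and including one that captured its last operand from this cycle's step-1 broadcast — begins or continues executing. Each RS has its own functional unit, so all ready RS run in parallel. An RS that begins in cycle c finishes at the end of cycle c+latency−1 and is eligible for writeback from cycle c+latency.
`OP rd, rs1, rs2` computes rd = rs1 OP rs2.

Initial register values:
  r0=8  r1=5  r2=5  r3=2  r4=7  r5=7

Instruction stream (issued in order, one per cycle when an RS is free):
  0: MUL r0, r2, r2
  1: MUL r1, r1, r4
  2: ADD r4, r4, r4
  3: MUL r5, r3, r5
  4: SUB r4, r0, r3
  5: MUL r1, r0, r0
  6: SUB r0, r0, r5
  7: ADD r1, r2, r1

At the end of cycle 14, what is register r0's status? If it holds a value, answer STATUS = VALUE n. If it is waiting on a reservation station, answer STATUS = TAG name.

cycle 1: issue MUL r0<-Mul1 // r0:Mul1,r1:5,r2:5,r3:2,r4:7,r5:7
cycle 2: issue MUL r1<-Mul2 // r0:Mul1,r1:Mul2,r2:5,r3:2,r4:7,r5:7
cycle 3: issue ADD r4<-Add1 // r0:Mul1,r1:Mul2,r2:5,r3:2,r4:Add1,r5:7
cycle 4: stall // r0:Mul1,r1:Mul2,r2:5,r3:2,r4:Add1,r5:7
cycle 5: CDB Mul1=25; issue MUL r5<-Mul1 // r0:25,r1:Mul2,r2:5,r3:2,r4:Add1,r5:Mul1
cycle 6: CDB Add1=14; issue SUB r4<-Add1 // r0:25,r1:Mul2,r2:5,r3:2,r4:Add1,r5:Mul1
cycle 7: CDB Mul2=35; issue MUL r1<-Mul2 // r0:25,r1:Mul2,r2:5,r3:2,r4:Add1,r5:Mul1
cycle 8: issue SUB r0<-Add2 // r0:Add2,r1:Mul2,r2:5,r3:2,r4:Add1,r5:Mul1
cycle 9: CDB Add1=23; issue ADD r1<-Add1 // r0:Add2,r1:Add1,r2:5,r3:2,r4:23,r5:Mul1
cycle 10: CDB Mul1=14 // r0:Add2,r1:Add1,r2:5,r3:2,r4:23,r5:14
cycle 11: CDB Mul2=625 // r0:Add2,r1:Add1,r2:5,r3:2,r4:23,r5:14
cycle 12: - // r0:Add2,r1:Add1,r2:5,r3:2,r4:23,r5:14
cycle 13: CDB Add2=11 // r0:11,r1:Add1,r2:5,r3:2,r4:23,r5:14
cycle 14: CDB Add1=630 // r0:11,r1:630,r2:5,r3:2,r4:23,r5:14

STATUS = VALUE 11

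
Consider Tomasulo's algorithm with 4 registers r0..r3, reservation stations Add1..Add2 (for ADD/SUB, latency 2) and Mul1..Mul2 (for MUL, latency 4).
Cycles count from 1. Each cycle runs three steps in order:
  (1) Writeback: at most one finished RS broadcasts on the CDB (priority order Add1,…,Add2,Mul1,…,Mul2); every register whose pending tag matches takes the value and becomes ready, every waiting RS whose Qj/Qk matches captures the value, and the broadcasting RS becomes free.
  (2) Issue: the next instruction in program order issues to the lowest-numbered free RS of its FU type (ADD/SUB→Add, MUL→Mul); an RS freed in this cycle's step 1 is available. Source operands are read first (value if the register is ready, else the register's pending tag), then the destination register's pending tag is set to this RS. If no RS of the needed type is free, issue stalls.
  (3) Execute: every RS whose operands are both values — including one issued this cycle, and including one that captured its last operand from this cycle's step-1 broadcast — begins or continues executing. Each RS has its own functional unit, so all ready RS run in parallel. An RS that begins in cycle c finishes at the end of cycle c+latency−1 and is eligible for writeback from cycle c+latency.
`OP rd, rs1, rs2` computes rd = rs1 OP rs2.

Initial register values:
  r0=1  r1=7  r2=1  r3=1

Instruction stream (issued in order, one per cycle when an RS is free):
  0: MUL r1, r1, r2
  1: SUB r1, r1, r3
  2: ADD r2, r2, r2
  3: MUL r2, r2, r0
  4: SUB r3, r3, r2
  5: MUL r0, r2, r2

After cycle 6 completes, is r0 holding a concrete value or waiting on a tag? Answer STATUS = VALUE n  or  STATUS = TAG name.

  c1: issue MUL r1<-Mul1  regs: r0:1,r1:Mul1,r2:1,r3:1
  c2: issue SUB r1<-Add1  regs: r0:1,r1:Add1,r2:1,r3:1
  c3: issue ADD r2<-Add2  regs: r0:1,r1:Add1,r2:Add2,r3:1
  c4: issue MUL r2<-Mul2  regs: r0:1,r1:Add1,r2:Mul2,r3:1
  c5: CDB Add2=2; issue SUB r3<-Add2  regs: r0:1,r1:Add1,r2:Mul2,r3:Add2
  c6: CDB Mul1=7; issue MUL r0<-Mul1  regs: r0:Mul1,r1:Add1,r2:Mul2,r3:Add2

STATUS = TAG Mul1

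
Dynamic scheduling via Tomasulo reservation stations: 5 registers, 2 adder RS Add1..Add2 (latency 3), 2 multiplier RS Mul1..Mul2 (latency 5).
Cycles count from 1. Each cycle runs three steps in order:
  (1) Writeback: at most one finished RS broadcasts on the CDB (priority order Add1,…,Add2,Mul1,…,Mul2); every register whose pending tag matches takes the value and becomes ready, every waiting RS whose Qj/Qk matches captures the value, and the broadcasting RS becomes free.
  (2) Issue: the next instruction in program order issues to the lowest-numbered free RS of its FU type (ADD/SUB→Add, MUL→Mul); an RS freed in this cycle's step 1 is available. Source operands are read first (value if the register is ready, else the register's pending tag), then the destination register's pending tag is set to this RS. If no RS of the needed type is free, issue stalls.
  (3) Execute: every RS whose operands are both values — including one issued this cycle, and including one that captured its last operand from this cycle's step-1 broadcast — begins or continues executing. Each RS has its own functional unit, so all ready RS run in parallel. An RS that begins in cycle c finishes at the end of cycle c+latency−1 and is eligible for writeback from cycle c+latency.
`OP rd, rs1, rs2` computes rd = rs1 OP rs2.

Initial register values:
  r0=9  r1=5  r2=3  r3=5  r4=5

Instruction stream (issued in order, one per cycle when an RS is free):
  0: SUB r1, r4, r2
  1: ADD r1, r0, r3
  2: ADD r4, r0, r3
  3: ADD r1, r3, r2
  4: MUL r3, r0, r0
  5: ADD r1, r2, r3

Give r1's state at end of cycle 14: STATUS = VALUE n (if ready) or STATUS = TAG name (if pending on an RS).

c1: issue SUB r1<-Add1 | r0:9,r1:Add1,r2:3,r3:5,r4:5
c2: issue ADD r1<-Add2 | r0:9,r1:Add2,r2:3,r3:5,r4:5
c3: stall | r0:9,r1:Add2,r2:3,r3:5,r4:5
c4: CDB Add1=2; issue ADD r4<-Add1 | r0:9,r1:Add2,r2:3,r3:5,r4:Add1
c5: CDB Add2=14; issue ADD r1<-Add2 | r0:9,r1:Add2,r2:3,r3:5,r4:Add1
c6: issue MUL r3<-Mul1 | r0:9,r1:Add2,r2:3,r3:Mul1,r4:Add1
c7: CDB Add1=14; issue ADD r1<-Add1 | r0:9,r1:Add1,r2:3,r3:Mul1,r4:14
c8: CDB Add2=8 | r0:9,r1:Add1,r2:3,r3:Mul1,r4:14
c9: - | r0:9,r1:Add1,r2:3,r3:Mul1,r4:14
c10: - | r0:9,r1:Add1,r2:3,r3:Mul1,r4:14
c11: CDB Mul1=81 | r0:9,r1:Add1,r2:3,r3:81,r4:14
c12: - | r0:9,r1:Add1,r2:3,r3:81,r4:14
c13: - | r0:9,r1:Add1,r2:3,r3:81,r4:14
c14: CDB Add1=84 | r0:9,r1:84,r2:3,r3:81,r4:14

STATUS = VALUE 84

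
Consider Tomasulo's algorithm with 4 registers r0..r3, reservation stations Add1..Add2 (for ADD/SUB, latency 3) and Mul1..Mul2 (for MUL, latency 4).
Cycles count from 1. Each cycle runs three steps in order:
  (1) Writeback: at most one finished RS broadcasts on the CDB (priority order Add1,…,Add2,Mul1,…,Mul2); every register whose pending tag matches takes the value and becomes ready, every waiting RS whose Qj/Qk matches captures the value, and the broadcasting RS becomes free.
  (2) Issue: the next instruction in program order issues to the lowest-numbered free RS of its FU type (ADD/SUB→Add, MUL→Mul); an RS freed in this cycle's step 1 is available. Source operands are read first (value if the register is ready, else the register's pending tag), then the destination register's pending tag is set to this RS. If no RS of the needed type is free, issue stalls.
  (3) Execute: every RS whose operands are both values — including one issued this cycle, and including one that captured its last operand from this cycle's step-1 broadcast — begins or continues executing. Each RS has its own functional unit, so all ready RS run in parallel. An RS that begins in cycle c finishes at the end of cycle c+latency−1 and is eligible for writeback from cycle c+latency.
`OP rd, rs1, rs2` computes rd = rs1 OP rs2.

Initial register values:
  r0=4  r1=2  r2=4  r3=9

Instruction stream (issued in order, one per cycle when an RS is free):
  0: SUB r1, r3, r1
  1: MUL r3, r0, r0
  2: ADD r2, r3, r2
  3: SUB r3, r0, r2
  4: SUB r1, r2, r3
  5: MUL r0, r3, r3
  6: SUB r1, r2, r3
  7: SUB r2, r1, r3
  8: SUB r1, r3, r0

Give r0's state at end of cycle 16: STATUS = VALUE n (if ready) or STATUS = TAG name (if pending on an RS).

  c1: issue SUB r1<-Add1  regs: r0:4,r1:Add1,r2:4,r3:9
  c2: issue MUL r3<-Mul1  regs: r0:4,r1:Add1,r2:4,r3:Mul1
  c3: issue ADD r2<-Add2  regs: r0:4,r1:Add1,r2:Add2,r3:Mul1
  c4: CDB Add1=7; issue SUB r3<-Add1  regs: r0:4,r1:7,r2:Add2,r3:Add1
  c5: stall  regs: r0:4,r1:7,r2:Add2,r3:Add1
  c6: CDB Mul1=16; stall  regs: r0:4,r1:7,r2:Add2,r3:Add1
  c7: stall  regs: r0:4,r1:7,r2:Add2,r3:Add1
  c8: stall  regs: r0:4,r1:7,r2:Add2,r3:Add1
  c9: CDB Add2=20; issue SUB r1<-Add2  regs: r0:4,r1:Add2,r2:20,r3:Add1
  c10: issue MUL r0<-Mul1  regs: r0:Mul1,r1:Add2,r2:20,r3:Add1
  c11: stall  regs: r0:Mul1,r1:Add2,r2:20,r3:Add1
  c12: CDB Add1=-16; issue SUB r1<-Add1  regs: r0:Mul1,r1:Add1,r2:20,r3:-16
  c13: stall  regs: r0:Mul1,r1:Add1,r2:20,r3:-16
  c14: stall  regs: r0:Mul1,r1:Add1,r2:20,r3:-16
  c15: CDB Add1=36; issue SUB r2<-Add1  regs: r0:Mul1,r1:36,r2:Add1,r3:-16
  c16: CDB Add2=36; issue SUB r1<-Add2  regs: r0:Mul1,r1:Add2,r2:Add1,r3:-16

STATUS = TAG Mul1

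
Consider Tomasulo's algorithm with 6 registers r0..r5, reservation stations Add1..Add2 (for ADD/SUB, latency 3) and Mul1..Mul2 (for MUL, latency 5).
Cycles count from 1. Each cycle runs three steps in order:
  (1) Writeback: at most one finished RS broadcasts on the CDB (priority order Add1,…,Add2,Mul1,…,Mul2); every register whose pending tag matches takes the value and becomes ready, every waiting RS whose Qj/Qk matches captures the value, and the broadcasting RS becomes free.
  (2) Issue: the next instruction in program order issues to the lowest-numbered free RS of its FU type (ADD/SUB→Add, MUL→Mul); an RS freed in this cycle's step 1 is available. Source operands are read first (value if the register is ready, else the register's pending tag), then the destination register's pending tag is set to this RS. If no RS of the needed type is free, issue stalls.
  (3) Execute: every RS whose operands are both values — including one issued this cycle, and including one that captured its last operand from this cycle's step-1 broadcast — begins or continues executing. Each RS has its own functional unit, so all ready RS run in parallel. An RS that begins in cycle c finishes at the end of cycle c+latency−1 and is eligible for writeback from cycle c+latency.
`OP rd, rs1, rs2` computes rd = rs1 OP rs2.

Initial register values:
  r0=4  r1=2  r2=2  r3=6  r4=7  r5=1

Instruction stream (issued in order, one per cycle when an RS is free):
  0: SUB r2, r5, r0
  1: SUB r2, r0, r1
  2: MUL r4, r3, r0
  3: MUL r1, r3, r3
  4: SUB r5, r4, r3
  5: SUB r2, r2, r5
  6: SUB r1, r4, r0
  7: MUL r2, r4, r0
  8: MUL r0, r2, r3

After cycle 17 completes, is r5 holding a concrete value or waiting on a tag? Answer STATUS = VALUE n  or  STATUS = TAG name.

STATUS = VALUE 18

cycle 1: issue SUB r2<-Add1 // r0:4,r1:2,r2:Add1,r3:6,r4:7,r5:1
cycle 2: issue SUB r2<-Add2 // r0:4,r1:2,r2:Add2,r3:6,r4:7,r5:1
cycle 3: issue MUL r4<-Mul1 // r0:4,r1:2,r2:Add2,r3:6,r4:Mul1,r5:1
cycle 4: CDB Add1=-3; issue MUL r1<-Mul2 // r0:4,r1:Mul2,r2:Add2,r3:6,r4:Mul1,r5:1
cycle 5: CDB Add2=2; issue SUB r5<-Add1 // r0:4,r1:Mul2,r2:2,r3:6,r4:Mul1,r5:Add1
cycle 6: issue SUB r2<-Add2 // r0:4,r1:Mul2,r2:Add2,r3:6,r4:Mul1,r5:Add1
cycle 7: stall // r0:4,r1:Mul2,r2:Add2,r3:6,r4:Mul1,r5:Add1
cycle 8: CDB Mul1=24; stall // r0:4,r1:Mul2,r2:Add2,r3:6,r4:24,r5:Add1
cycle 9: CDB Mul2=36; stall // r0:4,r1:36,r2:Add2,r3:6,r4:24,r5:Add1
cycle 10: stall // r0:4,r1:36,r2:Add2,r3:6,r4:24,r5:Add1
cycle 11: CDB Add1=18; issue SUB r1<-Add1 // r0:4,r1:Add1,r2:Add2,r3:6,r4:24,r5:18
cycle 12: issue MUL r2<-Mul1 // r0:4,r1:Add1,r2:Mul1,r3:6,r4:24,r5:18
cycle 13: issue MUL r0<-Mul2 // r0:Mul2,r1:Add1,r2:Mul1,r3:6,r4:24,r5:18
cycle 14: CDB Add1=20 // r0:Mul2,r1:20,r2:Mul1,r3:6,r4:24,r5:18
cycle 15: CDB Add2=-16 // r0:Mul2,r1:20,r2:Mul1,r3:6,r4:24,r5:18
cycle 16: - // r0:Mul2,r1:20,r2:Mul1,r3:6,r4:24,r5:18
cycle 17: CDB Mul1=96 // r0:Mul2,r1:20,r2:96,r3:6,r4:24,r5:18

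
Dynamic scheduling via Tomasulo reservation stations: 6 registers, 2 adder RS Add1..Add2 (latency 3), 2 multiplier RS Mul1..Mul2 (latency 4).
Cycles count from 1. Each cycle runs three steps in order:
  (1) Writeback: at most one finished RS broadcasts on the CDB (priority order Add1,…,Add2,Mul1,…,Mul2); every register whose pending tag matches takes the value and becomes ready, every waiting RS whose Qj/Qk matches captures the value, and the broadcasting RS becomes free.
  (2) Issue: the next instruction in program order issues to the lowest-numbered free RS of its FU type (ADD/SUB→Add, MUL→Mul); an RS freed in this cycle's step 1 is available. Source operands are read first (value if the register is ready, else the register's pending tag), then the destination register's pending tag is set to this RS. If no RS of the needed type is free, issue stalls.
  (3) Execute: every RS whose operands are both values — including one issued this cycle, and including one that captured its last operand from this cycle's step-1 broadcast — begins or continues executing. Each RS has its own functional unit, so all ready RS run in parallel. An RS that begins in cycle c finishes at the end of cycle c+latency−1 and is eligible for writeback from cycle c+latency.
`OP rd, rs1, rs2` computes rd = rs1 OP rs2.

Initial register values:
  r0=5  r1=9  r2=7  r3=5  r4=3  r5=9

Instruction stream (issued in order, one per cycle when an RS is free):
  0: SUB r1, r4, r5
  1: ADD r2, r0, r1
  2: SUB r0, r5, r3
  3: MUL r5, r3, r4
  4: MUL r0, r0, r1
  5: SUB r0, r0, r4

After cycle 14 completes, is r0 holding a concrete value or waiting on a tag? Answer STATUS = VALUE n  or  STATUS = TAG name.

STATUS = VALUE -27

c1: issue SUB r1<-Add1 | r0:5,r1:Add1,r2:7,r3:5,r4:3,r5:9
c2: issue ADD r2<-Add2 | r0:5,r1:Add1,r2:Add2,r3:5,r4:3,r5:9
c3: stall | r0:5,r1:Add1,r2:Add2,r3:5,r4:3,r5:9
c4: CDB Add1=-6; issue SUB r0<-Add1 | r0:Add1,r1:-6,r2:Add2,r3:5,r4:3,r5:9
c5: issue MUL r5<-Mul1 | r0:Add1,r1:-6,r2:Add2,r3:5,r4:3,r5:Mul1
c6: issue MUL r0<-Mul2 | r0:Mul2,r1:-6,r2:Add2,r3:5,r4:3,r5:Mul1
c7: CDB Add1=4; issue SUB r0<-Add1 | r0:Add1,r1:-6,r2:Add2,r3:5,r4:3,r5:Mul1
c8: CDB Add2=-1 | r0:Add1,r1:-6,r2:-1,r3:5,r4:3,r5:Mul1
c9: CDB Mul1=15 | r0:Add1,r1:-6,r2:-1,r3:5,r4:3,r5:15
c10: - | r0:Add1,r1:-6,r2:-1,r3:5,r4:3,r5:15
c11: CDB Mul2=-24 | r0:Add1,r1:-6,r2:-1,r3:5,r4:3,r5:15
c12: - | r0:Add1,r1:-6,r2:-1,r3:5,r4:3,r5:15
c13: - | r0:Add1,r1:-6,r2:-1,r3:5,r4:3,r5:15
c14: CDB Add1=-27 | r0:-27,r1:-6,r2:-1,r3:5,r4:3,r5:15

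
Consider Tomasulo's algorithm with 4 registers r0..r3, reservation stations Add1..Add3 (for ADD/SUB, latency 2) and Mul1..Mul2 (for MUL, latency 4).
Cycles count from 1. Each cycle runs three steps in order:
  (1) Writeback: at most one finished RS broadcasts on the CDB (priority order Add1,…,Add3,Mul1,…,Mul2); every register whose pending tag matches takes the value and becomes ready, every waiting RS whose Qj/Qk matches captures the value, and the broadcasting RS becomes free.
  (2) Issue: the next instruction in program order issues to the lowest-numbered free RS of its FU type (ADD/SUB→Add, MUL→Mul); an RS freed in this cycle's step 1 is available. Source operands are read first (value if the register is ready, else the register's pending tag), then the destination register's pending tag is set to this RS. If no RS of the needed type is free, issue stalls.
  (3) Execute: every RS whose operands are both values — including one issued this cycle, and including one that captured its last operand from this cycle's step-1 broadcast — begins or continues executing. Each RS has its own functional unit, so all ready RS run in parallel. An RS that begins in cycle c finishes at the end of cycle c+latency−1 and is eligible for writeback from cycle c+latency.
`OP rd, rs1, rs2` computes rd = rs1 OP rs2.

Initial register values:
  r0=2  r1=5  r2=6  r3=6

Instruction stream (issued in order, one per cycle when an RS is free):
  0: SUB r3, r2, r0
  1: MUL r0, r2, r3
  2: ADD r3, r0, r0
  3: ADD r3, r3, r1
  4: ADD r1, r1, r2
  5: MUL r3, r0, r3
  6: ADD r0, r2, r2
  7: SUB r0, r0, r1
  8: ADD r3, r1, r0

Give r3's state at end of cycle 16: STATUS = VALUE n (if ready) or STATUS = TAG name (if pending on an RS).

c1: issue SUB r3<-Add1 | r0:2,r1:5,r2:6,r3:Add1
c2: issue MUL r0<-Mul1 | r0:Mul1,r1:5,r2:6,r3:Add1
c3: CDB Add1=4; issue ADD r3<-Add1 | r0:Mul1,r1:5,r2:6,r3:Add1
c4: issue ADD r3<-Add2 | r0:Mul1,r1:5,r2:6,r3:Add2
c5: issue ADD r1<-Add3 | r0:Mul1,r1:Add3,r2:6,r3:Add2
c6: issue MUL r3<-Mul2 | r0:Mul1,r1:Add3,r2:6,r3:Mul2
c7: CDB Add3=11; issue ADD r0<-Add3 | r0:Add3,r1:11,r2:6,r3:Mul2
c8: CDB Mul1=24; stall | r0:Add3,r1:11,r2:6,r3:Mul2
c9: CDB Add3=12; issue SUB r0<-Add3 | r0:Add3,r1:11,r2:6,r3:Mul2
c10: CDB Add1=48; issue ADD r3<-Add1 | r0:Add3,r1:11,r2:6,r3:Add1
c11: CDB Add3=1 | r0:1,r1:11,r2:6,r3:Add1
c12: CDB Add2=53 | r0:1,r1:11,r2:6,r3:Add1
c13: CDB Add1=12 | r0:1,r1:11,r2:6,r3:12
c14: - | r0:1,r1:11,r2:6,r3:12
c15: - | r0:1,r1:11,r2:6,r3:12
c16: CDB Mul2=1272 | r0:1,r1:11,r2:6,r3:12

STATUS = VALUE 12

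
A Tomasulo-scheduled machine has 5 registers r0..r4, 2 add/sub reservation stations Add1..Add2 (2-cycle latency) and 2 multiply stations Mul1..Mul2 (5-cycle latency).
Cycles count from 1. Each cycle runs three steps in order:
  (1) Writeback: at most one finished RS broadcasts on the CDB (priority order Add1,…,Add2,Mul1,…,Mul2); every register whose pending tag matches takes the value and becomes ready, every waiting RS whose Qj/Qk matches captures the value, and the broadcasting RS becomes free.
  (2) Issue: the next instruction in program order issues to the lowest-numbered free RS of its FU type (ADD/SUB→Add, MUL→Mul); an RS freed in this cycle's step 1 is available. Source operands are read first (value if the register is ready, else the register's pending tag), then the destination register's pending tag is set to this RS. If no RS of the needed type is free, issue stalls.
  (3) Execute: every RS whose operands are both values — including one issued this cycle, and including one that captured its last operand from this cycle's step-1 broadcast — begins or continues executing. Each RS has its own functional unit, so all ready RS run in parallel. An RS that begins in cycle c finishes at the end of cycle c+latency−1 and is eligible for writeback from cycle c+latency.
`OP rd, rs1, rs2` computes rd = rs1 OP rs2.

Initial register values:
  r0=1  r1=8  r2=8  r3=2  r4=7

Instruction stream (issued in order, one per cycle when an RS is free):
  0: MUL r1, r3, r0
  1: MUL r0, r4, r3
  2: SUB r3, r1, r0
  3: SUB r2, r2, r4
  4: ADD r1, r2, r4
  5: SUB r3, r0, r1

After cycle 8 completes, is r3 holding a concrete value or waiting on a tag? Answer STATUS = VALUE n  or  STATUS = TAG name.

STATUS = TAG Add2

cycle 1: issue MUL r1<-Mul1 // r0:1,r1:Mul1,r2:8,r3:2,r4:7
cycle 2: issue MUL r0<-Mul2 // r0:Mul2,r1:Mul1,r2:8,r3:2,r4:7
cycle 3: issue SUB r3<-Add1 // r0:Mul2,r1:Mul1,r2:8,r3:Add1,r4:7
cycle 4: issue SUB r2<-Add2 // r0:Mul2,r1:Mul1,r2:Add2,r3:Add1,r4:7
cycle 5: stall // r0:Mul2,r1:Mul1,r2:Add2,r3:Add1,r4:7
cycle 6: CDB Add2=1; issue ADD r1<-Add2 // r0:Mul2,r1:Add2,r2:1,r3:Add1,r4:7
cycle 7: CDB Mul1=2; stall // r0:Mul2,r1:Add2,r2:1,r3:Add1,r4:7
cycle 8: CDB Add2=8; issue SUB r3<-Add2 // r0:Mul2,r1:8,r2:1,r3:Add2,r4:7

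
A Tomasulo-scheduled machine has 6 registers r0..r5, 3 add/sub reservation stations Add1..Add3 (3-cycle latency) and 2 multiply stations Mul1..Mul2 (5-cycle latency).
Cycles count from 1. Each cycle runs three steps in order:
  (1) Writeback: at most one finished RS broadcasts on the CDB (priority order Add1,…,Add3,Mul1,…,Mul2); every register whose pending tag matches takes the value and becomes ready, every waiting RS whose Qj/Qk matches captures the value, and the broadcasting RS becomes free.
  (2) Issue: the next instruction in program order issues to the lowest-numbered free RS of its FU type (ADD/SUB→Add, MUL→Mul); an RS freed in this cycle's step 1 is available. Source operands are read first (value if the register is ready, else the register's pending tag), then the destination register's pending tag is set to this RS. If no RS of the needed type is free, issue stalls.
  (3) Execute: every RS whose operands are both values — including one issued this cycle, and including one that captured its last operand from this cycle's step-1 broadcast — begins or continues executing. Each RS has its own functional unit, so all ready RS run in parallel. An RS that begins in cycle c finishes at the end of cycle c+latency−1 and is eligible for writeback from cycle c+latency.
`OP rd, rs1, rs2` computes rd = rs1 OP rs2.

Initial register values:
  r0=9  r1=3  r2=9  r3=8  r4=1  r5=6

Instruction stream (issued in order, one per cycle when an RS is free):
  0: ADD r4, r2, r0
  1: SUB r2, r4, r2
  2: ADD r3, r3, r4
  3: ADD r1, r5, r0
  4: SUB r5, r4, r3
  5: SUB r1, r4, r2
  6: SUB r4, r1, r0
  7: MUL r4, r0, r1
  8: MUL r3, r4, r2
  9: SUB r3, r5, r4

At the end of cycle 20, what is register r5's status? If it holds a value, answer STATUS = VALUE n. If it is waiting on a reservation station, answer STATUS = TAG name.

cycle 1: issue ADD r4<-Add1 // r0:9,r1:3,r2:9,r3:8,r4:Add1,r5:6
cycle 2: issue SUB r2<-Add2 // r0:9,r1:3,r2:Add2,r3:8,r4:Add1,r5:6
cycle 3: issue ADD r3<-Add3 // r0:9,r1:3,r2:Add2,r3:Add3,r4:Add1,r5:6
cycle 4: CDB Add1=18; issue ADD r1<-Add1 // r0:9,r1:Add1,r2:Add2,r3:Add3,r4:18,r5:6
cycle 5: stall // r0:9,r1:Add1,r2:Add2,r3:Add3,r4:18,r5:6
cycle 6: stall // r0:9,r1:Add1,r2:Add2,r3:Add3,r4:18,r5:6
cycle 7: CDB Add1=15; issue SUB r5<-Add1 // r0:9,r1:15,r2:Add2,r3:Add3,r4:18,r5:Add1
cycle 8: CDB Add2=9; issue SUB r1<-Add2 // r0:9,r1:Add2,r2:9,r3:Add3,r4:18,r5:Add1
cycle 9: CDB Add3=26; issue SUB r4<-Add3 // r0:9,r1:Add2,r2:9,r3:26,r4:Add3,r5:Add1
cycle 10: issue MUL r4<-Mul1 // r0:9,r1:Add2,r2:9,r3:26,r4:Mul1,r5:Add1
cycle 11: CDB Add2=9; issue MUL r3<-Mul2 // r0:9,r1:9,r2:9,r3:Mul2,r4:Mul1,r5:Add1
cycle 12: CDB Add1=-8; issue SUB r3<-Add1 // r0:9,r1:9,r2:9,r3:Add1,r4:Mul1,r5:-8
cycle 13: - // r0:9,r1:9,r2:9,r3:Add1,r4:Mul1,r5:-8
cycle 14: CDB Add3=0 // r0:9,r1:9,r2:9,r3:Add1,r4:Mul1,r5:-8
cycle 15: - // r0:9,r1:9,r2:9,r3:Add1,r4:Mul1,r5:-8
cycle 16: CDB Mul1=81 // r0:9,r1:9,r2:9,r3:Add1,r4:81,r5:-8
cycle 17: - // r0:9,r1:9,r2:9,r3:Add1,r4:81,r5:-8
cycle 18: - // r0:9,r1:9,r2:9,r3:Add1,r4:81,r5:-8
cycle 19: CDB Add1=-89 // r0:9,r1:9,r2:9,r3:-89,r4:81,r5:-8
cycle 20: - // r0:9,r1:9,r2:9,r3:-89,r4:81,r5:-8

STATUS = VALUE -8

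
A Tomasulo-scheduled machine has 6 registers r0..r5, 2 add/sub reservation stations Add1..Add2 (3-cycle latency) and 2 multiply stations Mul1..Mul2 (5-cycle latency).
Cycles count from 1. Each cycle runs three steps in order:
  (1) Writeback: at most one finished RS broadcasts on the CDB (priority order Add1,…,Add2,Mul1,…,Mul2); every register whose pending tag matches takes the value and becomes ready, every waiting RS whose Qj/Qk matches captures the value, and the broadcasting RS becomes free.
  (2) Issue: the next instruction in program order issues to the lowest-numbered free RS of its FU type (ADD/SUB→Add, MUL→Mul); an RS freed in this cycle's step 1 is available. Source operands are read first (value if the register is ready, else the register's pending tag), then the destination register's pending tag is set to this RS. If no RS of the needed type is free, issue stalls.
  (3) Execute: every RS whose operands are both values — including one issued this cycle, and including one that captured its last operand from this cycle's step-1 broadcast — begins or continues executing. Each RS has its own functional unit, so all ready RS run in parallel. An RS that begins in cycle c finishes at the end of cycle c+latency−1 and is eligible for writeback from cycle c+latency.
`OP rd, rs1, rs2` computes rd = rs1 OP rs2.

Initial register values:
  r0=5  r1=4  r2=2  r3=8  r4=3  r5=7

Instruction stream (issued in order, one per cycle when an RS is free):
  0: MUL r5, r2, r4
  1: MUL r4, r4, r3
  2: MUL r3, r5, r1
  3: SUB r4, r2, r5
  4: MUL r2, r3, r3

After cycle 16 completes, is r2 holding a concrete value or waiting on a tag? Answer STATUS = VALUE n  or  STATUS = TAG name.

STATUS = VALUE 576

  c1: issue MUL r5<-Mul1  regs: r0:5,r1:4,r2:2,r3:8,r4:3,r5:Mul1
  c2: issue MUL r4<-Mul2  regs: r0:5,r1:4,r2:2,r3:8,r4:Mul2,r5:Mul1
  c3: stall  regs: r0:5,r1:4,r2:2,r3:8,r4:Mul2,r5:Mul1
  c4: stall  regs: r0:5,r1:4,r2:2,r3:8,r4:Mul2,r5:Mul1
  c5: stall  regs: r0:5,r1:4,r2:2,r3:8,r4:Mul2,r5:Mul1
  c6: CDB Mul1=6; issue MUL r3<-Mul1  regs: r0:5,r1:4,r2:2,r3:Mul1,r4:Mul2,r5:6
  c7: CDB Mul2=24; issue SUB r4<-Add1  regs: r0:5,r1:4,r2:2,r3:Mul1,r4:Add1,r5:6
  c8: issue MUL r2<-Mul2  regs: r0:5,r1:4,r2:Mul2,r3:Mul1,r4:Add1,r5:6
  c9: -  regs: r0:5,r1:4,r2:Mul2,r3:Mul1,r4:Add1,r5:6
  c10: CDB Add1=-4  regs: r0:5,r1:4,r2:Mul2,r3:Mul1,r4:-4,r5:6
  c11: CDB Mul1=24  regs: r0:5,r1:4,r2:Mul2,r3:24,r4:-4,r5:6
  c12: -  regs: r0:5,r1:4,r2:Mul2,r3:24,r4:-4,r5:6
  c13: -  regs: r0:5,r1:4,r2:Mul2,r3:24,r4:-4,r5:6
  c14: -  regs: r0:5,r1:4,r2:Mul2,r3:24,r4:-4,r5:6
  c15: -  regs: r0:5,r1:4,r2:Mul2,r3:24,r4:-4,r5:6
  c16: CDB Mul2=576  regs: r0:5,r1:4,r2:576,r3:24,r4:-4,r5:6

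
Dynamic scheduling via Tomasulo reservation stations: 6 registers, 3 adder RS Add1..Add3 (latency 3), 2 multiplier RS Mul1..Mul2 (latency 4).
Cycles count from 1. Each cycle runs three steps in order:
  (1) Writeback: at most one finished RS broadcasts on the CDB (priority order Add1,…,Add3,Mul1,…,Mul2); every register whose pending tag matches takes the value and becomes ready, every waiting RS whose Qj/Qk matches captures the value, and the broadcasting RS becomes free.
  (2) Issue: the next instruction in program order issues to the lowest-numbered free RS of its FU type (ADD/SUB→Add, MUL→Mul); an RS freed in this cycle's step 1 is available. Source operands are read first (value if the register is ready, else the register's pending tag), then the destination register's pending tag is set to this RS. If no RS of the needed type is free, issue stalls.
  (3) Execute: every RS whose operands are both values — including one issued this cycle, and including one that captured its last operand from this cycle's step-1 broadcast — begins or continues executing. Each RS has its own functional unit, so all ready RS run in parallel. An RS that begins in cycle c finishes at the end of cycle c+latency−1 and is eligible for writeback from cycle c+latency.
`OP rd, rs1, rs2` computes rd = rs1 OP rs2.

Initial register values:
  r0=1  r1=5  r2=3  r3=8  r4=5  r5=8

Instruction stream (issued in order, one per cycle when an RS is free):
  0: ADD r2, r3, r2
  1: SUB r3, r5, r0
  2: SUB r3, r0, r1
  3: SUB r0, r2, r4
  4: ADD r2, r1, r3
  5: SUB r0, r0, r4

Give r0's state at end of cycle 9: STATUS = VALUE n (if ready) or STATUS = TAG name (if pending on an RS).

c1: issue ADD r2<-Add1 | r0:1,r1:5,r2:Add1,r3:8,r4:5,r5:8
c2: issue SUB r3<-Add2 | r0:1,r1:5,r2:Add1,r3:Add2,r4:5,r5:8
c3: issue SUB r3<-Add3 | r0:1,r1:5,r2:Add1,r3:Add3,r4:5,r5:8
c4: CDB Add1=11; issue SUB r0<-Add1 | r0:Add1,r1:5,r2:11,r3:Add3,r4:5,r5:8
c5: CDB Add2=7; issue ADD r2<-Add2 | r0:Add1,r1:5,r2:Add2,r3:Add3,r4:5,r5:8
c6: CDB Add3=-4; issue SUB r0<-Add3 | r0:Add3,r1:5,r2:Add2,r3:-4,r4:5,r5:8
c7: CDB Add1=6 | r0:Add3,r1:5,r2:Add2,r3:-4,r4:5,r5:8
c8: - | r0:Add3,r1:5,r2:Add2,r3:-4,r4:5,r5:8
c9: CDB Add2=1 | r0:Add3,r1:5,r2:1,r3:-4,r4:5,r5:8

STATUS = TAG Add3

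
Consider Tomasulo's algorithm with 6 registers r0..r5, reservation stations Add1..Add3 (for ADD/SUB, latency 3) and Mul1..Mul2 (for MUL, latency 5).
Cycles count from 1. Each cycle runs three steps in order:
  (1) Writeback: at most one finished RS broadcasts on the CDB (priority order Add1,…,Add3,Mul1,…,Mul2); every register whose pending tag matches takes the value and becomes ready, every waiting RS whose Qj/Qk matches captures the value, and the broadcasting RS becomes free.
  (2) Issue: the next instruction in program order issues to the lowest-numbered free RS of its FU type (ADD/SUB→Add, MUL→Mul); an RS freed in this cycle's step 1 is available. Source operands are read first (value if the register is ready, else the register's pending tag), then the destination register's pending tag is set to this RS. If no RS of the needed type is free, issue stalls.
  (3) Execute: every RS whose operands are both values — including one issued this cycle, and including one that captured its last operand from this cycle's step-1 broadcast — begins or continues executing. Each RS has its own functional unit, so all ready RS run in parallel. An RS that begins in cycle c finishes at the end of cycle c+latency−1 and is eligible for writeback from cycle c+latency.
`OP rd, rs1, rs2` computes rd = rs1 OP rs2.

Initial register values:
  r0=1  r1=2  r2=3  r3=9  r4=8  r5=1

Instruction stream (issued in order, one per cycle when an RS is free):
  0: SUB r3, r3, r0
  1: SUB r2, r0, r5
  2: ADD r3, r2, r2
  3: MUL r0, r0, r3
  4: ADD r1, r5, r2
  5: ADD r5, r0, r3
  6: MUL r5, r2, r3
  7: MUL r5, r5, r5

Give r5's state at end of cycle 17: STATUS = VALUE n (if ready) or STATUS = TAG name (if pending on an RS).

cycle 1: issue SUB r3<-Add1 // r0:1,r1:2,r2:3,r3:Add1,r4:8,r5:1
cycle 2: issue SUB r2<-Add2 // r0:1,r1:2,r2:Add2,r3:Add1,r4:8,r5:1
cycle 3: issue ADD r3<-Add3 // r0:1,r1:2,r2:Add2,r3:Add3,r4:8,r5:1
cycle 4: CDB Add1=8; issue MUL r0<-Mul1 // r0:Mul1,r1:2,r2:Add2,r3:Add3,r4:8,r5:1
cycle 5: CDB Add2=0; issue ADD r1<-Add1 // r0:Mul1,r1:Add1,r2:0,r3:Add3,r4:8,r5:1
cycle 6: issue ADD r5<-Add2 // r0:Mul1,r1:Add1,r2:0,r3:Add3,r4:8,r5:Add2
cycle 7: issue MUL r5<-Mul2 // r0:Mul1,r1:Add1,r2:0,r3:Add3,r4:8,r5:Mul2
cycle 8: CDB Add1=1; stall // r0:Mul1,r1:1,r2:0,r3:Add3,r4:8,r5:Mul2
cycle 9: CDB Add3=0; stall // r0:Mul1,r1:1,r2:0,r3:0,r4:8,r5:Mul2
cycle 10: stall // r0:Mul1,r1:1,r2:0,r3:0,r4:8,r5:Mul2
cycle 11: stall // r0:Mul1,r1:1,r2:0,r3:0,r4:8,r5:Mul2
cycle 12: stall // r0:Mul1,r1:1,r2:0,r3:0,r4:8,r5:Mul2
cycle 13: stall // r0:Mul1,r1:1,r2:0,r3:0,r4:8,r5:Mul2
cycle 14: CDB Mul1=0; issue MUL r5<-Mul1 // r0:0,r1:1,r2:0,r3:0,r4:8,r5:Mul1
cycle 15: CDB Mul2=0 // r0:0,r1:1,r2:0,r3:0,r4:8,r5:Mul1
cycle 16: - // r0:0,r1:1,r2:0,r3:0,r4:8,r5:Mul1
cycle 17: CDB Add2=0 // r0:0,r1:1,r2:0,r3:0,r4:8,r5:Mul1

STATUS = TAG Mul1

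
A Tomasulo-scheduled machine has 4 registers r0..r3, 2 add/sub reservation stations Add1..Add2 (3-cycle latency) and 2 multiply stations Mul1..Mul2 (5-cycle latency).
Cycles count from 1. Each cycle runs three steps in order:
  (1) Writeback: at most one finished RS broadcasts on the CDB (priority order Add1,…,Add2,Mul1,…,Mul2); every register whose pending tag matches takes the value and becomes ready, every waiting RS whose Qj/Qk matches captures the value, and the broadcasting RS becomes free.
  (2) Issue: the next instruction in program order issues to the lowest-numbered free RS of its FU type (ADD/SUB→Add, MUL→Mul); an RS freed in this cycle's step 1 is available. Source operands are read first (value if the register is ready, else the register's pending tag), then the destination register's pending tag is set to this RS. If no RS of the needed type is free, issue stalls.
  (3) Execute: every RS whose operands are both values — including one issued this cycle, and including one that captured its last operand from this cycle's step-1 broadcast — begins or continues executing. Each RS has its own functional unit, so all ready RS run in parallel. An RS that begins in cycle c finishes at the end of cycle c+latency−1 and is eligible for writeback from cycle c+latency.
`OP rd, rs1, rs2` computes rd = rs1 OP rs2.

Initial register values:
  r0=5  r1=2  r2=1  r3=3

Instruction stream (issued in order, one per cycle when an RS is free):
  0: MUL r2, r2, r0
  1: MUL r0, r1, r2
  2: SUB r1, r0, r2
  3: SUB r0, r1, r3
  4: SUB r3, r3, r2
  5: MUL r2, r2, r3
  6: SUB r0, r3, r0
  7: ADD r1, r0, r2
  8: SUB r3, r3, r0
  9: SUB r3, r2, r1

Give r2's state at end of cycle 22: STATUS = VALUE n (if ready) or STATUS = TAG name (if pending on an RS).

STATUS = VALUE -10

cycle 1: issue MUL r2<-Mul1 // r0:5,r1:2,r2:Mul1,r3:3
cycle 2: issue MUL r0<-Mul2 // r0:Mul2,r1:2,r2:Mul1,r3:3
cycle 3: issue SUB r1<-Add1 // r0:Mul2,r1:Add1,r2:Mul1,r3:3
cycle 4: issue SUB r0<-Add2 // r0:Add2,r1:Add1,r2:Mul1,r3:3
cycle 5: stall // r0:Add2,r1:Add1,r2:Mul1,r3:3
cycle 6: CDB Mul1=5; stall // r0:Add2,r1:Add1,r2:5,r3:3
cycle 7: stall // r0:Add2,r1:Add1,r2:5,r3:3
cycle 8: stall // r0:Add2,r1:Add1,r2:5,r3:3
cycle 9: stall // r0:Add2,r1:Add1,r2:5,r3:3
cycle 10: stall // r0:Add2,r1:Add1,r2:5,r3:3
cycle 11: CDB Mul2=10; stall // r0:Add2,r1:Add1,r2:5,r3:3
cycle 12: stall // r0:Add2,r1:Add1,r2:5,r3:3
cycle 13: stall // r0:Add2,r1:Add1,r2:5,r3:3
cycle 14: CDB Add1=5; issue SUB r3<-Add1 // r0:Add2,r1:5,r2:5,r3:Add1
cycle 15: issue MUL r2<-Mul1 // r0:Add2,r1:5,r2:Mul1,r3:Add1
cycle 16: stall // r0:Add2,r1:5,r2:Mul1,r3:Add1
cycle 17: CDB Add1=-2; issue SUB r0<-Add1 // r0:Add1,r1:5,r2:Mul1,r3:-2
cycle 18: CDB Add2=2; issue ADD r1<-Add2 // r0:Add1,r1:Add2,r2:Mul1,r3:-2
cycle 19: stall // r0:Add1,r1:Add2,r2:Mul1,r3:-2
cycle 20: stall // r0:Add1,r1:Add2,r2:Mul1,r3:-2
cycle 21: CDB Add1=-4; issue SUB r3<-Add1 // r0:-4,r1:Add2,r2:Mul1,r3:Add1
cycle 22: CDB Mul1=-10; stall // r0:-4,r1:Add2,r2:-10,r3:Add1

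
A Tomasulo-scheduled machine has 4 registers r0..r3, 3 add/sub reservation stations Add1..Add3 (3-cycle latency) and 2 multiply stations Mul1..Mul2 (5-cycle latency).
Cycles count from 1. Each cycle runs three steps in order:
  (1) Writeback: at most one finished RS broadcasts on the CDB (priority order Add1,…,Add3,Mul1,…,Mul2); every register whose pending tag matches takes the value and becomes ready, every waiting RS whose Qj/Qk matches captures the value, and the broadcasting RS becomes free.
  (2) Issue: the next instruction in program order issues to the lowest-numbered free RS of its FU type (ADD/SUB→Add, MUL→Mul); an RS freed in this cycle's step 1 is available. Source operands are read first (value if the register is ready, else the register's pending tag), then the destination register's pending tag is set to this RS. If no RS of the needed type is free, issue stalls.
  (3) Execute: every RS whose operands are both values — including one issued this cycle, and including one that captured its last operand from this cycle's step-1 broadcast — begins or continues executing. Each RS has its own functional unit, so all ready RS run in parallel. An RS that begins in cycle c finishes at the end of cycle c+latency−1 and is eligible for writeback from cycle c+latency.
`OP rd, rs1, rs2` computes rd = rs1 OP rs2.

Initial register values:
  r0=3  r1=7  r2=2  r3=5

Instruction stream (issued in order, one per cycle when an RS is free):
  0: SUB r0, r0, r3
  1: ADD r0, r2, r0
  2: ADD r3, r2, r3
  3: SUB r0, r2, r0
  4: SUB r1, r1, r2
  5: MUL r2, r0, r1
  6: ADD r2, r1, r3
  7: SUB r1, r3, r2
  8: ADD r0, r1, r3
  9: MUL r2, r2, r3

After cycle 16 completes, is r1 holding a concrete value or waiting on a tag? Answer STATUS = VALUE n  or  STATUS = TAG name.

c1: issue SUB r0<-Add1 | r0:Add1,r1:7,r2:2,r3:5
c2: issue ADD r0<-Add2 | r0:Add2,r1:7,r2:2,r3:5
c3: issue ADD r3<-Add3 | r0:Add2,r1:7,r2:2,r3:Add3
c4: CDB Add1=-2; issue SUB r0<-Add1 | r0:Add1,r1:7,r2:2,r3:Add3
c5: stall | r0:Add1,r1:7,r2:2,r3:Add3
c6: CDB Add3=7; issue SUB r1<-Add3 | r0:Add1,r1:Add3,r2:2,r3:7
c7: CDB Add2=0; issue MUL r2<-Mul1 | r0:Add1,r1:Add3,r2:Mul1,r3:7
c8: issue ADD r2<-Add2 | r0:Add1,r1:Add3,r2:Add2,r3:7
c9: CDB Add3=5; issue SUB r1<-Add3 | r0:Add1,r1:Add3,r2:Add2,r3:7
c10: CDB Add1=2; issue ADD r0<-Add1 | r0:Add1,r1:Add3,r2:Add2,r3:7
c11: issue MUL r2<-Mul2 | r0:Add1,r1:Add3,r2:Mul2,r3:7
c12: CDB Add2=12 | r0:Add1,r1:Add3,r2:Mul2,r3:7
c13: - | r0:Add1,r1:Add3,r2:Mul2,r3:7
c14: - | r0:Add1,r1:Add3,r2:Mul2,r3:7
c15: CDB Add3=-5 | r0:Add1,r1:-5,r2:Mul2,r3:7
c16: CDB Mul1=10 | r0:Add1,r1:-5,r2:Mul2,r3:7

STATUS = VALUE -5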